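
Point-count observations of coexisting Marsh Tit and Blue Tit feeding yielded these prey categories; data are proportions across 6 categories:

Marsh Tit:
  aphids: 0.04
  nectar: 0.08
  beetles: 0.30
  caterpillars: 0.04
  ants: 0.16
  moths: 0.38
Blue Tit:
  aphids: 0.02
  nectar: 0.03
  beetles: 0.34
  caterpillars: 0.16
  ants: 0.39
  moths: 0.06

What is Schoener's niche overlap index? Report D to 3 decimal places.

Σ|p₁ᵢ − p₂ᵢ| = 0.02 + 0.05 + 0.04 + 0.12 + 0.23 + 0.32 = 0.78
D = 1 − ½ × 0.78 = 1 − 0.390 = 0.61000

0.610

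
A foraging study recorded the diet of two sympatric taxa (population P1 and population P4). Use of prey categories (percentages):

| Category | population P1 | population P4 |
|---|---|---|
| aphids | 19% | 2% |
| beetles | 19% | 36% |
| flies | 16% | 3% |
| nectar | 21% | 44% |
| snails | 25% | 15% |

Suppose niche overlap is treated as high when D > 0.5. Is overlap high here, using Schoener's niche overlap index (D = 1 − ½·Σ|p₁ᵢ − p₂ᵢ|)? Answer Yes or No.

Yes

Convert percentages to proportions (divide by 100).
Σ|p₁ᵢ − p₂ᵢ| = 0.17 + 0.17 + 0.13 + 0.23 + 0.10 = 0.80
D = 1 − ½ × 0.80 = 1 − 0.400 = 0.6000
D = 0.6000 > 0.5 → Yes.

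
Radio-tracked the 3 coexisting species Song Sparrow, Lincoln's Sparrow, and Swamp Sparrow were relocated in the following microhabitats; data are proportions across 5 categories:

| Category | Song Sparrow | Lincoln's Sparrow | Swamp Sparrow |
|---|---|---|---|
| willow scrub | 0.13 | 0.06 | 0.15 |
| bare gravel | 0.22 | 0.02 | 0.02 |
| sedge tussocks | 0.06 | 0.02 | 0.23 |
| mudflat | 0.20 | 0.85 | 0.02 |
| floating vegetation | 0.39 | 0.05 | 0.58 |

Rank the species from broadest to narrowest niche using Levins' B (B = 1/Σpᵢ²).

Σp_Songᵢ² = 0.13² + 0.22² + 0.06² + 0.20² + 0.39² = 0.0169 + 0.0484 + 0.0036 + 0.0400 + 0.1521 = 0.2610
B_Song = 1 / 0.2610 = 3.8314
Σp_Lincᵢ² = 0.06² + 0.02² + 0.02² + 0.85² + 0.05² = 0.0036 + 0.0004 + 0.0004 + 0.7225 + 0.0025 = 0.7294
B_Linc = 1 / 0.7294 = 1.3710
Σp_Swamᵢ² = 0.15² + 0.02² + 0.23² + 0.02² + 0.58² = 0.0225 + 0.0004 + 0.0529 + 0.0004 + 0.3364 = 0.4126
B_Swam = 1 / 0.4126 = 2.4237
Ranking by B (broadest → narrowest): Song Sparrow (3.83) > Swamp Sparrow (2.42) > Lincoln's Sparrow (1.37)

Song Sparrow > Swamp Sparrow > Lincoln's Sparrow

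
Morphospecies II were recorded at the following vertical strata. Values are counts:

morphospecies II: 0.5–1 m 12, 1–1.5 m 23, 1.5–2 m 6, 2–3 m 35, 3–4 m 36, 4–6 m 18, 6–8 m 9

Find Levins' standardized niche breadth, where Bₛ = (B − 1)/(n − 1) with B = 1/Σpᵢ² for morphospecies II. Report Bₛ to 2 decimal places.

Proportions for morphospecies II (n=139): 12/139=0.0863, 23/139=0.1655, 6/139=0.0432, 35/139=0.2518, 36/139=0.2590, 18/139=0.1295, 9/139=0.0647
Σpᵢ² = 0.0863² + 0.1655² + 0.0432² + 0.2518² + 0.2590² + 0.1295² + 0.0647² = 0.007448 + 0.027390 + 0.001866 + 0.063403 + 0.067081 + 0.016770 + 0.004186 = 0.188144
B = 1 / 0.188144 = 5.3151
Bₛ = (B − 1)/(n − 1) = (5.3151 − 1)/(7 − 1) = 4.3151/6 = 0.7192

0.72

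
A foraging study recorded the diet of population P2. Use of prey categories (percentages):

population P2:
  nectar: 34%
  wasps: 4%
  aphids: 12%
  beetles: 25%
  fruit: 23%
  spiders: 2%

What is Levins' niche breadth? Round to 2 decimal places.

Convert percentages to proportions (divide by 100).
Σpᵢ² = 0.34² + 0.04² + 0.12² + 0.25² + 0.23² + 0.02² = 0.1156 + 0.0016 + 0.0144 + 0.0625 + 0.0529 + 0.0004 = 0.2474
B = 1 / 0.2474 = 4.0420

4.04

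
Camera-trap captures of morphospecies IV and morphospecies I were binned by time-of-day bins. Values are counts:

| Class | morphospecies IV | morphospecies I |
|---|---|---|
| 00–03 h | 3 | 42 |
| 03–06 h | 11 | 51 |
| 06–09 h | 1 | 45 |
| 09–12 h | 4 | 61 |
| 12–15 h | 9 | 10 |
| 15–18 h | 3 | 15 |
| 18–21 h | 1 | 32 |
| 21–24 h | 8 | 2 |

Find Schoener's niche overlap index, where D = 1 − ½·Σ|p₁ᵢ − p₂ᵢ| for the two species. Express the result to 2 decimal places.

0.53

Proportions for morphospecies IV (n=40): 3/40=0.0750, 11/40=0.2750, 1/40=0.0250, 4/40=0.1000, 9/40=0.2250, 3/40=0.0750, 1/40=0.0250, 8/40=0.2000
Proportions for morphospecies I (n=258): 42/258=0.1628, 51/258=0.1977, 45/258=0.1744, 61/258=0.2364, 10/258=0.0388, 15/258=0.0581, 32/258=0.1240, 2/258=0.0078
Σ|p₁ᵢ − p₂ᵢ| = 0.0878 + 0.0773 + 0.1494 + 0.1364 + 0.1862 + 0.0169 + 0.0990 + 0.1922 = 0.9452
D = 1 − ½ × 0.9452 = 1 − 0.47260 = 0.52740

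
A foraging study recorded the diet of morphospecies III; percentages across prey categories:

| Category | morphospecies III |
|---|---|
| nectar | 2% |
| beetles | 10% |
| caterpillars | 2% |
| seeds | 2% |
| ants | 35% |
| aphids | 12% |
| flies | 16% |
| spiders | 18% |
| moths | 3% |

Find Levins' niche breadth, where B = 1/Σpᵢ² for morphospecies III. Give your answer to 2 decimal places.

4.83

Convert percentages to proportions (divide by 100).
Σpᵢ² = 0.02² + 0.10² + 0.02² + 0.02² + 0.35² + 0.12² + 0.16² + 0.18² + 0.03² = 0.0004 + 0.0100 + 0.0004 + 0.0004 + 0.1225 + 0.0144 + 0.0256 + 0.0324 + 0.0009 = 0.2070
B = 1 / 0.2070 = 4.8309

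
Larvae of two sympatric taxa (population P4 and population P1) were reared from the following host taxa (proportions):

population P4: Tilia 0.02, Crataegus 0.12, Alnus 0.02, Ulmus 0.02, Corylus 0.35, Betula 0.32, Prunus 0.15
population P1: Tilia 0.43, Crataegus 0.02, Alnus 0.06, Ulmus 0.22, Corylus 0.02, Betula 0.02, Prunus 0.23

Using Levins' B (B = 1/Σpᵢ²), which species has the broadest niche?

population P4

Σp_P4ᵢ² = 0.02² + 0.12² + 0.02² + 0.02² + 0.35² + 0.32² + 0.15² = 0.0004 + 0.0144 + 0.0004 + 0.0004 + 0.1225 + 0.1024 + 0.0225 = 0.2630
B_P4 = 1 / 0.2630 = 3.8023
Σp_P1ᵢ² = 0.43² + 0.02² + 0.06² + 0.22² + 0.02² + 0.02² + 0.23² = 0.1849 + 0.0004 + 0.0036 + 0.0484 + 0.0004 + 0.0004 + 0.0529 = 0.2910
B_P1 = 1 / 0.2910 = 3.4364
Highest B → broadest niche (most generalist): population P4 (B = 3.80).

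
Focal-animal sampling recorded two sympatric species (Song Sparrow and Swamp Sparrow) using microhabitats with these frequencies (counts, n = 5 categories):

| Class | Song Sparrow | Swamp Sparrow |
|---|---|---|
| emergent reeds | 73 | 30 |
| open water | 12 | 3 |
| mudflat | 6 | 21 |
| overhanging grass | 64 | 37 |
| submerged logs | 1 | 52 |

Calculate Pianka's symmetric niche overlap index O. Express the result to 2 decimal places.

0.66

Proportions for Song Sparrow (n=156): 73/156=0.4679, 12/156=0.0769, 6/156=0.0385, 64/156=0.4103, 1/156=0.0064
Proportions for Swamp Sparrow (n=143): 30/143=0.2098, 3/143=0.0210, 21/143=0.1469, 37/143=0.2587, 52/143=0.3636
Σ p₁ᵢp₂ᵢ = 0.098165 + 0.001615 + 0.005656 + 0.106145 + 0.002327 = 0.213908
Σp_1ᵢ² = 0.4679² + 0.0769² + 0.0385² + 0.4103² + 0.0064² = 0.218930 + 0.005914 + 0.001482 + 0.168346 + 0.000041 = 0.394713
Σp_2ᵢ² = 0.2098² + 0.0210² + 0.1469² + 0.2587² + 0.3636² = 0.044016 + 0.000441 + 0.021580 + 0.066926 + 0.132205 = 0.265168
O = 0.213908 / √(0.394713 × 0.265168) = 0.213908 / 0.3235201 = 0.6612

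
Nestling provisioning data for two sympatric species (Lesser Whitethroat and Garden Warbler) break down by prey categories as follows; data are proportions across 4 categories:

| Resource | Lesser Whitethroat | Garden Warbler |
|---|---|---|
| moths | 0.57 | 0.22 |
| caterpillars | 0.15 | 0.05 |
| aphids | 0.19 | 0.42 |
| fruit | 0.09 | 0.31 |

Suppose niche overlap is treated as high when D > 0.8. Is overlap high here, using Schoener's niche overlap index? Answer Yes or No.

Σ|p₁ᵢ − p₂ᵢ| = 0.35 + 0.10 + 0.23 + 0.22 = 0.90
D = 1 − ½ × 0.90 = 1 − 0.450 = 0.5500
D = 0.5500 < 0.8 → No.

No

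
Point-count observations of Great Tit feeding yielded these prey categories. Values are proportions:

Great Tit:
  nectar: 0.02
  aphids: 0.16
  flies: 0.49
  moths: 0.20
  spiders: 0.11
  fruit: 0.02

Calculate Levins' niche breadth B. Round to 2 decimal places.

Σpᵢ² = 0.02² + 0.16² + 0.49² + 0.20² + 0.11² + 0.02² = 0.0004 + 0.0256 + 0.2401 + 0.0400 + 0.0121 + 0.0004 = 0.3186
B = 1 / 0.3186 = 3.1387

3.14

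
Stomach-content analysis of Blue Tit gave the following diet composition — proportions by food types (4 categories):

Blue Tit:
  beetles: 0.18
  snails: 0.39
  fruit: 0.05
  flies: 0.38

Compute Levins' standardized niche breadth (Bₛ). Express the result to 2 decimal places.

0.67

Σpᵢ² = 0.18² + 0.39² + 0.05² + 0.38² = 0.0324 + 0.1521 + 0.0025 + 0.1444 = 0.3314
B = 1 / 0.3314 = 3.0175
Bₛ = (B − 1)/(n − 1) = (3.0175 − 1)/(4 − 1) = 2.0175/3 = 0.6725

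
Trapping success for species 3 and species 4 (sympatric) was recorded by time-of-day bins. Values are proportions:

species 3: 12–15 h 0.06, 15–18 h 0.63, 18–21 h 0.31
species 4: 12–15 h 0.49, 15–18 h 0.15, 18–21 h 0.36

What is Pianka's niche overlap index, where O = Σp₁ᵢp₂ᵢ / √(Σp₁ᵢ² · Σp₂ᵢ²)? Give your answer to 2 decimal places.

0.53

Σ p₁ᵢp₂ᵢ = 0.0294 + 0.0945 + 0.1116 = 0.2355
Σp_1ᵢ² = 0.06² + 0.63² + 0.31² = 0.0036 + 0.3969 + 0.0961 = 0.4966
Σp_2ᵢ² = 0.49² + 0.15² + 0.36² = 0.2401 + 0.0225 + 0.1296 = 0.3922
O = 0.2355 / √(0.4966 × 0.3922) = 0.2355 / 0.44132 = 0.5336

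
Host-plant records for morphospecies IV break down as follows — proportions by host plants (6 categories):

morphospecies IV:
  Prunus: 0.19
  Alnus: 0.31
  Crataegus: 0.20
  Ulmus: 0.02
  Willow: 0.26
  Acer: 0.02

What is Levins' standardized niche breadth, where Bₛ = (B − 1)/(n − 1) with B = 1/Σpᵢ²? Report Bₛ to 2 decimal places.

0.63

Σpᵢ² = 0.19² + 0.31² + 0.20² + 0.02² + 0.26² + 0.02² = 0.0361 + 0.0961 + 0.0400 + 0.0004 + 0.0676 + 0.0004 = 0.2406
B = 1 / 0.2406 = 4.1563
Bₛ = (B − 1)/(n − 1) = (4.1563 − 1)/(6 − 1) = 3.1563/5 = 0.6313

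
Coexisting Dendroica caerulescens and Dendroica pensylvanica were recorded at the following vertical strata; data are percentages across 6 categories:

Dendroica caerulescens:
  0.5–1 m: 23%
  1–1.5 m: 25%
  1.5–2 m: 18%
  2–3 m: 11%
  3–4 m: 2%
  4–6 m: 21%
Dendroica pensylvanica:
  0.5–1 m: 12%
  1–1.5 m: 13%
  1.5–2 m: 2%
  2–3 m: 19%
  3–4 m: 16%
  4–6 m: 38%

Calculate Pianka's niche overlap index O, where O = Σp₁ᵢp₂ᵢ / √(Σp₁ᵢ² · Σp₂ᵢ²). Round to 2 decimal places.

Convert percentages to proportions (divide by 100).
Σ p₁ᵢp₂ᵢ = 0.0276 + 0.0325 + 0.0036 + 0.0209 + 0.0032 + 0.0798 = 0.1676
Σp_1ᵢ² = 0.23² + 0.25² + 0.18² + 0.11² + 0.02² + 0.21² = 0.0529 + 0.0625 + 0.0324 + 0.0121 + 0.0004 + 0.0441 = 0.2044
Σp_2ᵢ² = 0.12² + 0.13² + 0.02² + 0.19² + 0.16² + 0.38² = 0.0144 + 0.0169 + 0.0004 + 0.0361 + 0.0256 + 0.1444 = 0.2378
O = 0.1676 / √(0.2044 × 0.2378) = 0.1676 / 0.22047 = 0.7602

0.76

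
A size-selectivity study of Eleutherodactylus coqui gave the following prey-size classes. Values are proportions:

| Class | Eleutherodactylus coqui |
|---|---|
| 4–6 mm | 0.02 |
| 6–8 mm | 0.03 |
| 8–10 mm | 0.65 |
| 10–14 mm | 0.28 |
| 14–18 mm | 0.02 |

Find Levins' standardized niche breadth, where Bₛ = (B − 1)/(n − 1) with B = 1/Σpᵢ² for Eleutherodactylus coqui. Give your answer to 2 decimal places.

Σpᵢ² = 0.02² + 0.03² + 0.65² + 0.28² + 0.02² = 0.0004 + 0.0009 + 0.4225 + 0.0784 + 0.0004 = 0.5026
B = 1 / 0.5026 = 1.9897
Bₛ = (B − 1)/(n − 1) = (1.9897 − 1)/(5 − 1) = 0.9897/4 = 0.2474

0.25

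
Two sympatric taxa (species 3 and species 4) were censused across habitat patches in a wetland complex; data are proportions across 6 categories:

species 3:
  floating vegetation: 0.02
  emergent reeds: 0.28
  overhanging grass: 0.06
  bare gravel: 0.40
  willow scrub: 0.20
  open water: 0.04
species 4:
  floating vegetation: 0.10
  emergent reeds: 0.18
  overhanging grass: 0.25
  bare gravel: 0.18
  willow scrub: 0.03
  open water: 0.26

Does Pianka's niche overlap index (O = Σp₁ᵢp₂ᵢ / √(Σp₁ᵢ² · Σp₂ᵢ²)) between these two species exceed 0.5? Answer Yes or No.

Yes

Σ p₁ᵢp₂ᵢ = 0.0020 + 0.0504 + 0.0150 + 0.0720 + 0.0060 + 0.0104 = 0.1558
Σp_1ᵢ² = 0.02² + 0.28² + 0.06² + 0.40² + 0.20² + 0.04² = 0.0004 + 0.0784 + 0.0036 + 0.1600 + 0.0400 + 0.0016 = 0.2840
Σp_2ᵢ² = 0.10² + 0.18² + 0.25² + 0.18² + 0.03² + 0.26² = 0.0100 + 0.0324 + 0.0625 + 0.0324 + 0.0009 + 0.0676 = 0.2058
O = 0.1558 / √(0.2840 × 0.2058) = 0.1558 / 0.24176 = 0.6444
O = 0.6444 > 0.5 → Yes.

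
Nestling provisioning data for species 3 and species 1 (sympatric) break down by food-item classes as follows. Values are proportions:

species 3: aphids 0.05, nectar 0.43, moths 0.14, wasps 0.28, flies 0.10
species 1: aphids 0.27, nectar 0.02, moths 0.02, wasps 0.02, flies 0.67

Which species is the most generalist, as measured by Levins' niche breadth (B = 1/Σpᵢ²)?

species 3

Σp_3ᵢ² = 0.05² + 0.43² + 0.14² + 0.28² + 0.10² = 0.0025 + 0.1849 + 0.0196 + 0.0784 + 0.0100 = 0.2954
B_3 = 1 / 0.2954 = 3.3852
Σp_1ᵢ² = 0.27² + 0.02² + 0.02² + 0.02² + 0.67² = 0.0729 + 0.0004 + 0.0004 + 0.0004 + 0.4489 = 0.5230
B_1 = 1 / 0.5230 = 1.9120
Highest B → broadest niche (most generalist): species 3 (B = 3.39).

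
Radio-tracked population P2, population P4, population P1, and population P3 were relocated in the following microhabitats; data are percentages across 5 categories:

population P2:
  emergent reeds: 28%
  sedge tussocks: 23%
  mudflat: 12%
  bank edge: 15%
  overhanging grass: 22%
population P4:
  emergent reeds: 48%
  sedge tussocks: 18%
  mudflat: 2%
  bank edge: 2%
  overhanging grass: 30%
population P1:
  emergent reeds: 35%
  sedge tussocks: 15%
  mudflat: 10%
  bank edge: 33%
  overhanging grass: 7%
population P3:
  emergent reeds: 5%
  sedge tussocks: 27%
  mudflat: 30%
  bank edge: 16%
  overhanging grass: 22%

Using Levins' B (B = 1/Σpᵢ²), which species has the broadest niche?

population P2

Convert percentages to proportions (divide by 100).
Σp_P2ᵢ² = 0.28² + 0.23² + 0.12² + 0.15² + 0.22² = 0.0784 + 0.0529 + 0.0144 + 0.0225 + 0.0484 = 0.2166
B_P2 = 1 / 0.2166 = 4.6168
Σp_P4ᵢ² = 0.48² + 0.18² + 0.02² + 0.02² + 0.30² = 0.2304 + 0.0324 + 0.0004 + 0.0004 + 0.0900 = 0.3536
B_P4 = 1 / 0.3536 = 2.8281
Σp_P1ᵢ² = 0.35² + 0.15² + 0.10² + 0.33² + 0.07² = 0.1225 + 0.0225 + 0.0100 + 0.1089 + 0.0049 = 0.2688
B_P1 = 1 / 0.2688 = 3.7202
Σp_P3ᵢ² = 0.05² + 0.27² + 0.30² + 0.16² + 0.22² = 0.0025 + 0.0729 + 0.0900 + 0.0256 + 0.0484 = 0.2394
B_P3 = 1 / 0.2394 = 4.1771
Highest B → broadest niche (most generalist): population P2 (B = 4.62).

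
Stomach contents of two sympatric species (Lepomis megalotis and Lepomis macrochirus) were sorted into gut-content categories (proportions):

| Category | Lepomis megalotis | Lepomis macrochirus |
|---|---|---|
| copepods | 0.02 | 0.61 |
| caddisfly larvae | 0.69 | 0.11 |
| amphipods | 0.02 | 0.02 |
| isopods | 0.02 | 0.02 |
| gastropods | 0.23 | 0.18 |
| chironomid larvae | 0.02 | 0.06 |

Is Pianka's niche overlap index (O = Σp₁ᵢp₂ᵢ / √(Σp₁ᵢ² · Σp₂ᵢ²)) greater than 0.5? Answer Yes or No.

Σ p₁ᵢp₂ᵢ = 0.0122 + 0.0759 + 0.0004 + 0.0004 + 0.0414 + 0.0012 = 0.1315
Σp_1ᵢ² = 0.02² + 0.69² + 0.02² + 0.02² + 0.23² + 0.02² = 0.0004 + 0.4761 + 0.0004 + 0.0004 + 0.0529 + 0.0004 = 0.5306
Σp_2ᵢ² = 0.61² + 0.11² + 0.02² + 0.02² + 0.18² + 0.06² = 0.3721 + 0.0121 + 0.0004 + 0.0004 + 0.0324 + 0.0036 = 0.4210
O = 0.1315 / √(0.5306 × 0.4210) = 0.1315 / 0.47263 = 0.2782
O = 0.2782 < 0.5 → No.

No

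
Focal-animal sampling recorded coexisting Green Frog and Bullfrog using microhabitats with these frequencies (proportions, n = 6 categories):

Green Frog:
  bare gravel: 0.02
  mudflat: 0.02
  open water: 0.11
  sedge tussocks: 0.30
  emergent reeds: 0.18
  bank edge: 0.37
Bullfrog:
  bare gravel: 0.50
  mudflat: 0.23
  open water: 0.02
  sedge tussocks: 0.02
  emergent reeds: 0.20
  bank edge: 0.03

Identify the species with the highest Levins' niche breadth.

Σp_Frogᵢ² = 0.02² + 0.02² + 0.11² + 0.30² + 0.18² + 0.37² = 0.0004 + 0.0004 + 0.0121 + 0.0900 + 0.0324 + 0.1369 = 0.2722
B_Frog = 1 / 0.2722 = 3.6738
Σp_Bullᵢ² = 0.50² + 0.23² + 0.02² + 0.02² + 0.20² + 0.03² = 0.2500 + 0.0529 + 0.0004 + 0.0004 + 0.0400 + 0.0009 = 0.3446
B_Bull = 1 / 0.3446 = 2.9019
Highest B → broadest niche (most generalist): Green Frog (B = 3.67).

Green Frog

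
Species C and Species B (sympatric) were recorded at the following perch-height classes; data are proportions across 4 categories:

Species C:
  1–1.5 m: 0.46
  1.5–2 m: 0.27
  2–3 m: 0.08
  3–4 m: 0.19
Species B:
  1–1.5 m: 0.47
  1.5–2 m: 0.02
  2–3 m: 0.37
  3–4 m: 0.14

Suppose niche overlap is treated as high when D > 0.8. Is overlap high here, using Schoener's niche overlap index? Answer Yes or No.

Σ|p₁ᵢ − p₂ᵢ| = 0.01 + 0.25 + 0.29 + 0.05 = 0.60
D = 1 − ½ × 0.60 = 1 − 0.300 = 0.7000
D = 0.7000 < 0.8 → No.

No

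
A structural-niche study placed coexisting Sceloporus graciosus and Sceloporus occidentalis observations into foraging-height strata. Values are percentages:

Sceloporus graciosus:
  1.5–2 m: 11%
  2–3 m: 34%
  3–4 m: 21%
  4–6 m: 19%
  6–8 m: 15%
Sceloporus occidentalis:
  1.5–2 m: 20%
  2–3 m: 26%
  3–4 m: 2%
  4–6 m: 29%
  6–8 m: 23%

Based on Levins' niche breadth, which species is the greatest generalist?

Sceloporus graciosus

Convert percentages to proportions (divide by 100).
Σp_gracᵢ² = 0.11² + 0.34² + 0.21² + 0.19² + 0.15² = 0.0121 + 0.1156 + 0.0441 + 0.0361 + 0.0225 = 0.2304
B_grac = 1 / 0.2304 = 4.3403
Σp_occiᵢ² = 0.20² + 0.26² + 0.02² + 0.29² + 0.23² = 0.0400 + 0.0676 + 0.0004 + 0.0841 + 0.0529 = 0.2450
B_occi = 1 / 0.2450 = 4.0816
Highest B → broadest niche (most generalist): Sceloporus graciosus (B = 4.34).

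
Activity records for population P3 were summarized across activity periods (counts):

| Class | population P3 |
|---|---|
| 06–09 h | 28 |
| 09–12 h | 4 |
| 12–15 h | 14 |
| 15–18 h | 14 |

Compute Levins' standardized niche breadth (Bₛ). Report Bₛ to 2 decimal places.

Proportions for population P3 (n=60): 28/60=0.4667, 4/60=0.0667, 14/60=0.2333, 14/60=0.2333
Σpᵢ² = 0.4667² + 0.0667² + 0.2333² + 0.2333² = 0.217809 + 0.004449 + 0.054429 + 0.054429 = 0.331116
B = 1 / 0.331116 = 3.0201
Bₛ = (B − 1)/(n − 1) = (3.0201 − 1)/(4 − 1) = 2.0201/3 = 0.6734

0.67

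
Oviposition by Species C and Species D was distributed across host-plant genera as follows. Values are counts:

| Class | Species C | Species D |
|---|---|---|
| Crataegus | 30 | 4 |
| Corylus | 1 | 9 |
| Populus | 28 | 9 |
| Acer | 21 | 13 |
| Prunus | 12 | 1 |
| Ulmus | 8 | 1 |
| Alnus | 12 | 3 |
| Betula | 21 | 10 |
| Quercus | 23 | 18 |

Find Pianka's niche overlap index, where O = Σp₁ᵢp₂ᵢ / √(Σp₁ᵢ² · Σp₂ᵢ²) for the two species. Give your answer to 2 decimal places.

0.81

Proportions for Species C (n=156): 30/156=0.1923, 1/156=0.0064, 28/156=0.1795, 21/156=0.1346, 12/156=0.0769, 8/156=0.0513, 12/156=0.0769, 21/156=0.1346, 23/156=0.1474
Proportions for Species D (n=68): 4/68=0.0588, 9/68=0.1324, 9/68=0.1324, 13/68=0.1912, 1/68=0.0147, 1/68=0.0147, 3/68=0.0441, 10/68=0.1471, 18/68=0.2647
Σ p₁ᵢp₂ᵢ = 0.011307 + 0.000847 + 0.023766 + 0.025736 + 0.001130 + 0.000754 + 0.003391 + 0.019800 + 0.039017 = 0.125748
Σp_1ᵢ² = 0.1923² + 0.0064² + 0.1795² + 0.1346² + 0.0769² + 0.0513² + 0.0769² + 0.1346² + 0.1474² = 0.036979 + 0.000041 + 0.032220 + 0.018117 + 0.005914 + 0.002632 + 0.005914 + 0.018117 + 0.021727 = 0.141661
Σp_2ᵢ² = 0.0588² + 0.1324² + 0.1324² + 0.1912² + 0.0147² + 0.0147² + 0.0441² + 0.1471² + 0.2647² = 0.003457 + 0.017530 + 0.017530 + 0.036557 + 0.000216 + 0.000216 + 0.001945 + 0.021638 + 0.070066 = 0.169155
O = 0.125748 / √(0.141661 × 0.169155) = 0.125748 / 0.1547988 = 0.8123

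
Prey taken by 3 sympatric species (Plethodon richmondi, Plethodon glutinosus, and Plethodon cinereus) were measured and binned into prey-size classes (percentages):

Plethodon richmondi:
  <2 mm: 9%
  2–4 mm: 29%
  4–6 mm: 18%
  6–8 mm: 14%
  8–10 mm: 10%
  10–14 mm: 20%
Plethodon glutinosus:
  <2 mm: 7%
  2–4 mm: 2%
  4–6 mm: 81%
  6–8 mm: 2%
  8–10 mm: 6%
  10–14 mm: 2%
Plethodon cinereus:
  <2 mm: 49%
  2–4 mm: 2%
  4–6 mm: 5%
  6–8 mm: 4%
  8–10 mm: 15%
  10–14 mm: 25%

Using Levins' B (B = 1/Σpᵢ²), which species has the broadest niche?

Convert percentages to proportions (divide by 100).
Σp_richᵢ² = 0.09² + 0.29² + 0.18² + 0.14² + 0.10² + 0.20² = 0.0081 + 0.0841 + 0.0324 + 0.0196 + 0.0100 + 0.0400 = 0.1942
B_rich = 1 / 0.1942 = 5.1493
Σp_glutᵢ² = 0.07² + 0.02² + 0.81² + 0.02² + 0.06² + 0.02² = 0.0049 + 0.0004 + 0.6561 + 0.0004 + 0.0036 + 0.0004 = 0.6658
B_glut = 1 / 0.6658 = 1.5020
Σp_cineᵢ² = 0.49² + 0.02² + 0.05² + 0.04² + 0.15² + 0.25² = 0.2401 + 0.0004 + 0.0025 + 0.0016 + 0.0225 + 0.0625 = 0.3296
B_cine = 1 / 0.3296 = 3.0340
Highest B → broadest niche (most generalist): Plethodon richmondi (B = 5.15).

Plethodon richmondi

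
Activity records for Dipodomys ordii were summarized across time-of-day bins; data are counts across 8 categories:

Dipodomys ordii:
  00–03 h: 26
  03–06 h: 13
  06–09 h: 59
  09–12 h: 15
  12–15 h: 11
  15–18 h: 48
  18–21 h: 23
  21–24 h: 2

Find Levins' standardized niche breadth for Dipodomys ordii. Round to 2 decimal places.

Proportions for Dipodomys ordii (n=197): 26/197=0.1320, 13/197=0.0660, 59/197=0.2995, 15/197=0.0761, 11/197=0.0558, 48/197=0.2437, 23/197=0.1168, 2/197=0.0102
Σpᵢ² = 0.1320² + 0.0660² + 0.2995² + 0.0761² + 0.0558² + 0.2437² + 0.1168² + 0.0102² = 0.017424 + 0.004356 + 0.089700 + 0.005791 + 0.003114 + 0.059390 + 0.013642 + 0.000104 = 0.193521
B = 1 / 0.193521 = 5.1674
Bₛ = (B − 1)/(n − 1) = (5.1674 − 1)/(8 − 1) = 4.1674/7 = 0.5953

0.60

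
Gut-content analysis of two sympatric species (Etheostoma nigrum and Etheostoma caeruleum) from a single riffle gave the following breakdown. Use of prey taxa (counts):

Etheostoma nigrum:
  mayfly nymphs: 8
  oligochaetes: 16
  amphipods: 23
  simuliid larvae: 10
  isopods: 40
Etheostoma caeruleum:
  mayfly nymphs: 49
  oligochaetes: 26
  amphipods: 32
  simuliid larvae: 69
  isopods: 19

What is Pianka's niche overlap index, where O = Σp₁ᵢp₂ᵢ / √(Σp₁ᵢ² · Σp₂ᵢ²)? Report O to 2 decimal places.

0.62

Proportions for Etheostoma nigrum (n=97): 8/97=0.0825, 16/97=0.1649, 23/97=0.2371, 10/97=0.1031, 40/97=0.4124
Proportions for Etheostoma caeruleum (n=195): 49/195=0.2513, 26/195=0.1333, 32/195=0.1641, 69/195=0.3538, 19/195=0.0974
Σ p₁ᵢp₂ᵢ = 0.020732 + 0.021981 + 0.038908 + 0.036477 + 0.040168 = 0.158266
Σp_1ᵢ² = 0.0825² + 0.1649² + 0.2371² + 0.1031² + 0.4124² = 0.006806 + 0.027192 + 0.056216 + 0.010630 + 0.170074 = 0.270918
Σp_2ᵢ² = 0.2513² + 0.1333² + 0.1641² + 0.3538² + 0.0974² = 0.063152 + 0.017769 + 0.026929 + 0.125174 + 0.009487 = 0.242511
O = 0.158266 / √(0.270918 × 0.242511) = 0.158266 / 0.2563213 = 0.6175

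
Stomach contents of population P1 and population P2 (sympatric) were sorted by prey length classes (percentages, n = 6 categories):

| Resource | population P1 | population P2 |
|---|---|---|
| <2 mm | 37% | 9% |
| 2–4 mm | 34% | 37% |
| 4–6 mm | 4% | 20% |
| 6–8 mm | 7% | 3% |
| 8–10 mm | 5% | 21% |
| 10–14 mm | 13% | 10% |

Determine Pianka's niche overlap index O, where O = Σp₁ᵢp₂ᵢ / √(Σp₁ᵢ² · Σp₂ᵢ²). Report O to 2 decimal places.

0.75

Convert percentages to proportions (divide by 100).
Σ p₁ᵢp₂ᵢ = 0.0333 + 0.1258 + 0.0080 + 0.0021 + 0.0105 + 0.0130 = 0.1927
Σp_1ᵢ² = 0.37² + 0.34² + 0.04² + 0.07² + 0.05² + 0.13² = 0.1369 + 0.1156 + 0.0016 + 0.0049 + 0.0025 + 0.0169 = 0.2784
Σp_2ᵢ² = 0.09² + 0.37² + 0.20² + 0.03² + 0.21² + 0.10² = 0.0081 + 0.1369 + 0.0400 + 0.0009 + 0.0441 + 0.0100 = 0.2400
O = 0.1927 / √(0.2784 × 0.2400) = 0.1927 / 0.25849 = 0.7455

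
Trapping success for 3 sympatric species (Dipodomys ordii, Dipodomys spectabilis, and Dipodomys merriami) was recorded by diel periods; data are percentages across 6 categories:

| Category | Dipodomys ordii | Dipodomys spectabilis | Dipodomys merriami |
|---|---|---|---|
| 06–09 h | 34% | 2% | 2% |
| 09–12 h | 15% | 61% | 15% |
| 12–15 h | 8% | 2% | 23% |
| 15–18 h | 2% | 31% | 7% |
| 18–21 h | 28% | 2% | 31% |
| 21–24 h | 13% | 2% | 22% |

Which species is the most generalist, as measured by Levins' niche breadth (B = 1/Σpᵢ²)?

Convert percentages to proportions (divide by 100).
Σp_ordiᵢ² = 0.34² + 0.15² + 0.08² + 0.02² + 0.28² + 0.13² = 0.1156 + 0.0225 + 0.0064 + 0.0004 + 0.0784 + 0.0169 = 0.2402
B_ordi = 1 / 0.2402 = 4.1632
Σp_specᵢ² = 0.02² + 0.61² + 0.02² + 0.31² + 0.02² + 0.02² = 0.0004 + 0.3721 + 0.0004 + 0.0961 + 0.0004 + 0.0004 = 0.4698
B_spec = 1 / 0.4698 = 2.1286
Σp_merrᵢ² = 0.02² + 0.15² + 0.23² + 0.07² + 0.31² + 0.22² = 0.0004 + 0.0225 + 0.0529 + 0.0049 + 0.0961 + 0.0484 = 0.2252
B_merr = 1 / 0.2252 = 4.4405
Highest B → broadest niche (most generalist): Dipodomys merriami (B = 4.44).

Dipodomys merriami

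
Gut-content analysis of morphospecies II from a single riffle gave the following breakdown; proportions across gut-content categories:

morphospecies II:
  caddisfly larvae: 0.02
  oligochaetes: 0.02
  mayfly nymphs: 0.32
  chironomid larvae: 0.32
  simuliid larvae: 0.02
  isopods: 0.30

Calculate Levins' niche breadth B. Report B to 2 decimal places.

Σpᵢ² = 0.02² + 0.02² + 0.32² + 0.32² + 0.02² + 0.30² = 0.0004 + 0.0004 + 0.1024 + 0.1024 + 0.0004 + 0.0900 = 0.2960
B = 1 / 0.2960 = 3.3784

3.38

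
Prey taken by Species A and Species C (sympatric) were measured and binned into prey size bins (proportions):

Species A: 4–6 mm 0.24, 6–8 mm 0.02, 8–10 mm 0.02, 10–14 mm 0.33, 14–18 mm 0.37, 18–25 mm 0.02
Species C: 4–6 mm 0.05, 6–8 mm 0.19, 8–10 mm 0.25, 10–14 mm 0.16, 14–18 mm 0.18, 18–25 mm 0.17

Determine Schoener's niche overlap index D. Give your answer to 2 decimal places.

0.45

Σ|p₁ᵢ − p₂ᵢ| = 0.19 + 0.17 + 0.23 + 0.17 + 0.19 + 0.15 = 1.10
D = 1 − ½ × 1.10 = 1 − 0.550 = 0.4500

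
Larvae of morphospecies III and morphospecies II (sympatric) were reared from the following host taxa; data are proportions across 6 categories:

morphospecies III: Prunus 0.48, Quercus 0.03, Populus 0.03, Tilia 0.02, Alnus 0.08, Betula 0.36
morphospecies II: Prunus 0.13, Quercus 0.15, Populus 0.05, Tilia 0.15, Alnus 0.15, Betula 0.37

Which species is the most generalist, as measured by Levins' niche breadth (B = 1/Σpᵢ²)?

Σp_IIIᵢ² = 0.48² + 0.03² + 0.03² + 0.02² + 0.08² + 0.36² = 0.2304 + 0.0009 + 0.0009 + 0.0004 + 0.0064 + 0.1296 = 0.3686
B_III = 1 / 0.3686 = 2.7130
Σp_IIᵢ² = 0.13² + 0.15² + 0.05² + 0.15² + 0.15² + 0.37² = 0.0169 + 0.0225 + 0.0025 + 0.0225 + 0.0225 + 0.1369 = 0.2238
B_II = 1 / 0.2238 = 4.4683
Highest B → broadest niche (most generalist): morphospecies II (B = 4.47).

morphospecies II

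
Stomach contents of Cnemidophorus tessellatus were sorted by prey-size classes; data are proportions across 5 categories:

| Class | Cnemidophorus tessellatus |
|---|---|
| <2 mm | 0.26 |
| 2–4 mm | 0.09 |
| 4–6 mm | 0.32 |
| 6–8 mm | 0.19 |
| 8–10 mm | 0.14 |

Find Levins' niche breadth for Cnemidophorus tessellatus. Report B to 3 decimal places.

Σpᵢ² = 0.26² + 0.09² + 0.32² + 0.19² + 0.14² = 0.0676 + 0.0081 + 0.1024 + 0.0361 + 0.0196 = 0.2338
B = 1 / 0.2338 = 4.27716

4.277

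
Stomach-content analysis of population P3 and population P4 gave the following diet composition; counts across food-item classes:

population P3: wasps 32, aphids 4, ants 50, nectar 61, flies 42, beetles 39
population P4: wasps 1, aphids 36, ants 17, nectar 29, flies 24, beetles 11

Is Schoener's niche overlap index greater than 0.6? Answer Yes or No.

Proportions for population P3 (n=228): 32/228=0.1404, 4/228=0.0175, 50/228=0.2193, 61/228=0.2675, 42/228=0.1842, 39/228=0.1711
Proportions for population P4 (n=118): 1/118=0.0085, 36/118=0.3051, 17/118=0.1441, 29/118=0.2458, 24/118=0.2034, 11/118=0.0932
Σ|p₁ᵢ − p₂ᵢ| = 0.1319 + 0.2876 + 0.0752 + 0.0217 + 0.0192 + 0.0779 = 0.6135
D = 1 − ½ × 0.6135 = 1 − 0.30675 = 0.69325
D = 0.69325 > 0.6 → Yes.

Yes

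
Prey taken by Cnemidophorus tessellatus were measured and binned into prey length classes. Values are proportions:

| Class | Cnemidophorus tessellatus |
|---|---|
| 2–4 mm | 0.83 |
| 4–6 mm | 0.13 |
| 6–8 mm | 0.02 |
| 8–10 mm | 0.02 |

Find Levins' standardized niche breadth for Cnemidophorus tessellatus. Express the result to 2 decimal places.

0.14

Σpᵢ² = 0.83² + 0.13² + 0.02² + 0.02² = 0.6889 + 0.0169 + 0.0004 + 0.0004 = 0.7066
B = 1 / 0.7066 = 1.4152
Bₛ = (B − 1)/(n − 1) = (1.4152 − 1)/(4 − 1) = 0.4152/3 = 0.1384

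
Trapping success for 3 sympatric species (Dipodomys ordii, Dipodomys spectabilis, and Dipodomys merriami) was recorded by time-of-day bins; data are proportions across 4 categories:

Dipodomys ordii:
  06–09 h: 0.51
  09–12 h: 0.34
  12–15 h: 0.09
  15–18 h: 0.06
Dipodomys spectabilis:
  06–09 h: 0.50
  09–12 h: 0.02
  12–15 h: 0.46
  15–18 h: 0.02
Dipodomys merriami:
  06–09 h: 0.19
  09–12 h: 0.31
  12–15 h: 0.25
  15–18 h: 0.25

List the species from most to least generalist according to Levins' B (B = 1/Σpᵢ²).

Dipodomys merriami > Dipodomys ordii > Dipodomys spectabilis

Σp_ordiᵢ² = 0.51² + 0.34² + 0.09² + 0.06² = 0.2601 + 0.1156 + 0.0081 + 0.0036 = 0.3874
B_ordi = 1 / 0.3874 = 2.5813
Σp_specᵢ² = 0.50² + 0.02² + 0.46² + 0.02² = 0.2500 + 0.0004 + 0.2116 + 0.0004 = 0.4624
B_spec = 1 / 0.4624 = 2.1626
Σp_merrᵢ² = 0.19² + 0.31² + 0.25² + 0.25² = 0.0361 + 0.0961 + 0.0625 + 0.0625 = 0.2572
B_merr = 1 / 0.2572 = 3.8880
Ranking by B (broadest → narrowest): Dipodomys merriami (3.89) > Dipodomys ordii (2.58) > Dipodomys spectabilis (2.16)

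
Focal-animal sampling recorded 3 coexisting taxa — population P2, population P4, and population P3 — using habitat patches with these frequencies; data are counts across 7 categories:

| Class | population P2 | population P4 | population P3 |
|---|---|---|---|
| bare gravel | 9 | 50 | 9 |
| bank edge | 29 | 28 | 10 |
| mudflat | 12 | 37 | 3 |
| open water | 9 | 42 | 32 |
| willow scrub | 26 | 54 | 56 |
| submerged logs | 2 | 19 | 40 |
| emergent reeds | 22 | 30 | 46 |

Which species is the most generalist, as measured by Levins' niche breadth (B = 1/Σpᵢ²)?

population P4

Proportions for population P2 (n=109): 9/109=0.0826, 29/109=0.2661, 12/109=0.1101, 9/109=0.0826, 26/109=0.2385, 2/109=0.0183, 22/109=0.2018
Proportions for population P4 (n=260): 50/260=0.1923, 28/260=0.1077, 37/260=0.1423, 42/260=0.1615, 54/260=0.2077, 19/260=0.0731, 30/260=0.1154
Proportions for population P3 (n=196): 9/196=0.0459, 10/196=0.0510, 3/196=0.0153, 32/196=0.1633, 56/196=0.2857, 40/196=0.2041, 46/196=0.2347
Σp_P2ᵢ² = 0.0826² + 0.2661² + 0.1101² + 0.0826² + 0.2385² + 0.0183² + 0.2018² = 0.006823 + 0.070809 + 0.012122 + 0.006823 + 0.056882 + 0.000335 + 0.040723 = 0.194517
B_P2 = 1 / 0.194517 = 5.1409
Σp_P4ᵢ² = 0.1923² + 0.1077² + 0.1423² + 0.1615² + 0.2077² + 0.0731² + 0.1154² = 0.036979 + 0.011599 + 0.020249 + 0.026082 + 0.043139 + 0.005344 + 0.013317 = 0.156709
B_P4 = 1 / 0.156709 = 6.3813
Σp_P3ᵢ² = 0.0459² + 0.0510² + 0.0153² + 0.1633² + 0.2857² + 0.2041² + 0.2347² = 0.002107 + 0.002601 + 0.000234 + 0.026667 + 0.081624 + 0.041657 + 0.055084 = 0.209974
B_P3 = 1 / 0.209974 = 4.7625
Highest B → broadest niche (most generalist): population P4 (B = 6.38).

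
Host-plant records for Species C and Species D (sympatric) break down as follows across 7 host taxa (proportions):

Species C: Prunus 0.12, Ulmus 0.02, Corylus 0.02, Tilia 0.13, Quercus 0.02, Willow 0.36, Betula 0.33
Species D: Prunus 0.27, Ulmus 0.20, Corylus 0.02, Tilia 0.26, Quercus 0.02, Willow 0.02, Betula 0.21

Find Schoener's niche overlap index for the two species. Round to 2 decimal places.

0.54

Σ|p₁ᵢ − p₂ᵢ| = 0.15 + 0.18 + 0.00 + 0.13 + 0.00 + 0.34 + 0.12 = 0.92
D = 1 − ½ × 0.92 = 1 − 0.460 = 0.5400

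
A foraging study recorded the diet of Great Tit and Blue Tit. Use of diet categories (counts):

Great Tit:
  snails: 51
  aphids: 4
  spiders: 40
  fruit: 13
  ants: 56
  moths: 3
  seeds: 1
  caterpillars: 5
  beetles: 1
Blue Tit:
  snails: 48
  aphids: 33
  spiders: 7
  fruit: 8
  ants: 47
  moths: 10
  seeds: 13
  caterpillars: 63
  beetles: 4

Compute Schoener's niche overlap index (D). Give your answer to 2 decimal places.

0.55

Proportions for Great Tit (n=174): 51/174=0.2931, 4/174=0.0230, 40/174=0.2299, 13/174=0.0747, 56/174=0.3218, 3/174=0.0172, 1/174=0.0057, 5/174=0.0287, 1/174=0.0057
Proportions for Blue Tit (n=233): 48/233=0.2060, 33/233=0.1416, 7/233=0.0300, 8/233=0.0343, 47/233=0.2017, 10/233=0.0429, 13/233=0.0558, 63/233=0.2704, 4/233=0.0172
Σ|p₁ᵢ − p₂ᵢ| = 0.0871 + 0.1186 + 0.1999 + 0.0404 + 0.1201 + 0.0257 + 0.0501 + 0.2417 + 0.0115 = 0.8951
D = 1 − ½ × 0.8951 = 1 − 0.44755 = 0.55245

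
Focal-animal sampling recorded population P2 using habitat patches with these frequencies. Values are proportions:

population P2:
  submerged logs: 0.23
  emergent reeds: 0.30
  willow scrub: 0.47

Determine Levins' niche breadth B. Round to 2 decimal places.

2.75

Σpᵢ² = 0.23² + 0.30² + 0.47² = 0.0529 + 0.0900 + 0.2209 = 0.3638
B = 1 / 0.3638 = 2.7488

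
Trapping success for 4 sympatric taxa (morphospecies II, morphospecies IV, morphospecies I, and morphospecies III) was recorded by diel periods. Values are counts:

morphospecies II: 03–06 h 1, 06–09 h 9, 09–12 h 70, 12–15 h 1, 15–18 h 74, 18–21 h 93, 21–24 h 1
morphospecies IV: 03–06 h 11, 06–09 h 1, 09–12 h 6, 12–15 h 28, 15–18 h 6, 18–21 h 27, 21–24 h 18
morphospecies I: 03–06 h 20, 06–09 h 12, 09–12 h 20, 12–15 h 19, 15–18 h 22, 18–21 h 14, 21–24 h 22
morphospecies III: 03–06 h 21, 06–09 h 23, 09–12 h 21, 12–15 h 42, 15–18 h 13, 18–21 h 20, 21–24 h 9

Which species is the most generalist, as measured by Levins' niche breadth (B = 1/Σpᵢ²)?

morphospecies I

Proportions for morphospecies II (n=249): 1/249=0.0040, 9/249=0.0361, 70/249=0.2811, 1/249=0.0040, 74/249=0.2972, 93/249=0.3735, 1/249=0.0040
Proportions for morphospecies IV (n=97): 11/97=0.1134, 1/97=0.0103, 6/97=0.0619, 28/97=0.2887, 6/97=0.0619, 27/97=0.2784, 18/97=0.1856
Proportions for morphospecies I (n=129): 20/129=0.1550, 12/129=0.0930, 20/129=0.1550, 19/129=0.1473, 22/129=0.1705, 14/129=0.1085, 22/129=0.1705
Proportions for morphospecies III (n=149): 21/149=0.1409, 23/149=0.1544, 21/149=0.1409, 42/149=0.2819, 13/149=0.0872, 20/149=0.1342, 9/149=0.0604
Σp_IIᵢ² = 0.0040² + 0.0361² + 0.2811² + 0.0040² + 0.2972² + 0.3735² + 0.0040² = 0.000016 + 0.001303 + 0.079017 + 0.000016 + 0.088328 + 0.139502 + 0.000016 = 0.308198
B_II = 1 / 0.308198 = 3.2447
Σp_IVᵢ² = 0.1134² + 0.0103² + 0.0619² + 0.2887² + 0.0619² + 0.2784² + 0.1856² = 0.012860 + 0.000106 + 0.003832 + 0.083348 + 0.003832 + 0.077507 + 0.034447 = 0.215932
B_IV = 1 / 0.215932 = 4.6311
Σp_Iᵢ² = 0.1550² + 0.0930² + 0.1550² + 0.1473² + 0.1705² + 0.1085² + 0.1705² = 0.024025 + 0.008649 + 0.024025 + 0.021697 + 0.029070 + 0.011772 + 0.029070 = 0.148308
B_I = 1 / 0.148308 = 6.7427
Σp_IIIᵢ² = 0.1409² + 0.1544² + 0.1409² + 0.2819² + 0.0872² + 0.1342² + 0.0604² = 0.019853 + 0.023839 + 0.019853 + 0.079468 + 0.007604 + 0.018010 + 0.003648 = 0.172275
B_III = 1 / 0.172275 = 5.8047
Highest B → broadest niche (most generalist): morphospecies I (B = 6.74).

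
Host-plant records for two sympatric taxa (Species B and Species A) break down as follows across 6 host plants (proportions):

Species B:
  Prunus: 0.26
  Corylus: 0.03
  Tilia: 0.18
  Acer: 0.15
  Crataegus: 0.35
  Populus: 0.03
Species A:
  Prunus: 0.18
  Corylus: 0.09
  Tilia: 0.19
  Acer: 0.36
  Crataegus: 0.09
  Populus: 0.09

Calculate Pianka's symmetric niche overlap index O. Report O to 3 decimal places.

Σ p₁ᵢp₂ᵢ = 0.0468 + 0.0027 + 0.0342 + 0.0540 + 0.0315 + 0.0027 = 0.1719
Σp_1ᵢ² = 0.26² + 0.03² + 0.18² + 0.15² + 0.35² + 0.03² = 0.0676 + 0.0009 + 0.0324 + 0.0225 + 0.1225 + 0.0009 = 0.2468
Σp_2ᵢ² = 0.18² + 0.09² + 0.19² + 0.36² + 0.09² + 0.09² = 0.0324 + 0.0081 + 0.0361 + 0.1296 + 0.0081 + 0.0081 = 0.2224
O = 0.1719 / √(0.2468 × 0.2224) = 0.1719 / 0.234283 = 0.73373

0.734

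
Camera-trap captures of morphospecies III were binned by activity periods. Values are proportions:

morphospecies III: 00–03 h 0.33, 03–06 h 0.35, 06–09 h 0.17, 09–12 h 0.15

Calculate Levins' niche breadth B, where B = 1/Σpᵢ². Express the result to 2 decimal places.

Σpᵢ² = 0.33² + 0.35² + 0.17² + 0.15² = 0.1089 + 0.1225 + 0.0289 + 0.0225 = 0.2828
B = 1 / 0.2828 = 3.5361

3.54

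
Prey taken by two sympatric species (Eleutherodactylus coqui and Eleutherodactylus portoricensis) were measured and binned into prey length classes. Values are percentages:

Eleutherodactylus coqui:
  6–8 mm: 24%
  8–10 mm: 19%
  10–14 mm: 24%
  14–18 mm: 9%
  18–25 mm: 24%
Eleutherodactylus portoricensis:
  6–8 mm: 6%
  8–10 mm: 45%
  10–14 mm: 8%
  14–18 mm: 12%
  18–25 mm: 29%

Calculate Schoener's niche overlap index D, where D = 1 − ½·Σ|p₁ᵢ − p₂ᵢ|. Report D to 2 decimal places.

0.66

Convert percentages to proportions (divide by 100).
Σ|p₁ᵢ − p₂ᵢ| = 0.18 + 0.26 + 0.16 + 0.03 + 0.05 = 0.68
D = 1 − ½ × 0.68 = 1 − 0.340 = 0.6600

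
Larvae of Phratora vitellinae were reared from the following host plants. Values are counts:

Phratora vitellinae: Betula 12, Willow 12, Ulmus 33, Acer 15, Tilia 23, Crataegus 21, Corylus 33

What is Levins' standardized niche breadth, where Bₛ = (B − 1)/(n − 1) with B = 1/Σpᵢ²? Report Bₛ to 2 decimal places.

Proportions for Phratora vitellinae (n=149): 12/149=0.0805, 12/149=0.0805, 33/149=0.2215, 15/149=0.1007, 23/149=0.1544, 21/149=0.1409, 33/149=0.2215
Σpᵢ² = 0.0805² + 0.0805² + 0.2215² + 0.1007² + 0.1544² + 0.1409² + 0.2215² = 0.006480 + 0.006480 + 0.049062 + 0.010140 + 0.023839 + 0.019853 + 0.049062 = 0.164916
B = 1 / 0.164916 = 6.0637
Bₛ = (B − 1)/(n − 1) = (6.0637 − 1)/(7 − 1) = 5.0637/6 = 0.8440

0.84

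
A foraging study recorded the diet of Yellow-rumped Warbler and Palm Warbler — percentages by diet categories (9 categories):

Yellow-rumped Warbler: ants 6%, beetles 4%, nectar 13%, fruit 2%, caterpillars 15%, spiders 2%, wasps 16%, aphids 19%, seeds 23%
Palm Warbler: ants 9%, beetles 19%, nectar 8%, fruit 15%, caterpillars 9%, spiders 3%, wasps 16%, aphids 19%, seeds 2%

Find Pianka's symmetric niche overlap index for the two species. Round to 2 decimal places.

0.70

Convert percentages to proportions (divide by 100).
Σ p₁ᵢp₂ᵢ = 0.0054 + 0.0076 + 0.0104 + 0.0030 + 0.0135 + 0.0006 + 0.0256 + 0.0361 + 0.0046 = 0.1068
Σp_1ᵢ² = 0.06² + 0.04² + 0.13² + 0.02² + 0.15² + 0.02² + 0.16² + 0.19² + 0.23² = 0.0036 + 0.0016 + 0.0169 + 0.0004 + 0.0225 + 0.0004 + 0.0256 + 0.0361 + 0.0529 = 0.1600
Σp_2ᵢ² = 0.09² + 0.19² + 0.08² + 0.15² + 0.09² + 0.03² + 0.16² + 0.19² + 0.02² = 0.0081 + 0.0361 + 0.0064 + 0.0225 + 0.0081 + 0.0009 + 0.0256 + 0.0361 + 0.0004 = 0.1442
O = 0.1068 / √(0.1600 × 0.1442) = 0.1068 / 0.15189 = 0.7031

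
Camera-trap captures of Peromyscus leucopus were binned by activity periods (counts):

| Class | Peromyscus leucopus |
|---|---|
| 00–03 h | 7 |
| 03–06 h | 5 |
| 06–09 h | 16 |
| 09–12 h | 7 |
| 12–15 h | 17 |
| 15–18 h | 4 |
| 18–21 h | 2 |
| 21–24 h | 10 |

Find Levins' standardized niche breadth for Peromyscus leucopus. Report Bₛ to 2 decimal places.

Proportions for Peromyscus leucopus (n=68): 7/68=0.1029, 5/68=0.0735, 16/68=0.2353, 7/68=0.1029, 17/68=0.2500, 4/68=0.0588, 2/68=0.0294, 10/68=0.1471
Σpᵢ² = 0.1029² + 0.0735² + 0.2353² + 0.1029² + 0.2500² + 0.0588² + 0.0294² + 0.1471² = 0.010588 + 0.005402 + 0.055366 + 0.010588 + 0.062500 + 0.003457 + 0.000864 + 0.021638 = 0.170403
B = 1 / 0.170403 = 5.8684
Bₛ = (B − 1)/(n − 1) = (5.8684 − 1)/(8 − 1) = 4.8684/7 = 0.6955

0.70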